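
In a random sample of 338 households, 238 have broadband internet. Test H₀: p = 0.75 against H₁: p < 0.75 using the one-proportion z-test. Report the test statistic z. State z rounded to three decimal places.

Sample proportion p̂ = 238/338 = 0.70414.
Null standard error: √(0.75·0.25/338) = √0.000554734 = 0.023553.
z = (0.70414 − 0.75)/0.023553 = -0.04586/0.023553 = -1.947.

z = -1.947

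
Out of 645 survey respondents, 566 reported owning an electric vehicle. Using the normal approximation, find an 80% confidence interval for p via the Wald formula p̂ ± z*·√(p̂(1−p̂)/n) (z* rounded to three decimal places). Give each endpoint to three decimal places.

(0.861, 0.894)

p̂ = 566/645 = 0.87752.
Standard error of p̂: √(0.107479/645) = √0.000166634 = 0.012909.
For 80% confidence, z* = 1.282.
Margin = 1.282·0.012909 = 0.01655.
Interval: 0.87752 ± 0.01655 → (0.861, 0.894).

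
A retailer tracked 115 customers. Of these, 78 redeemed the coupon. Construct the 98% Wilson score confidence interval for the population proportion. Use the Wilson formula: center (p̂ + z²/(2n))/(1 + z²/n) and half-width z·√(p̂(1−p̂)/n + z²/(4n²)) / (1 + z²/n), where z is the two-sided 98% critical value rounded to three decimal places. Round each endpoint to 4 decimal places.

(0.5709, 0.7696)

p̂ = 78/115 = 0.67826; z = 2.326, so z² = 5.410276.
Denominator 1 + z²/n = 1 + 5.410276/115 = 1.047046.
Center = (0.67826 + 0.023523)/1.047046 = 0.67025.
Radicand: p̂(1−p̂)/n + z²/(4n²) = 0.001897592 + 0.000102274 = 0.001999866.
Half-width = 2.326·√0.001999866/1.047046 = 0.09934.
So the interval runs from 0.5709 to 0.7696.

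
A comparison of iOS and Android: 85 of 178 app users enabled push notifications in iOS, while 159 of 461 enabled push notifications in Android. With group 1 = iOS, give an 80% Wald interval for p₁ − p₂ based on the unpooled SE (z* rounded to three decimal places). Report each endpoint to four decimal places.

(0.0769, 0.1884)

p̂₁ = 85/178 = 0.47753, p̂₂ = 159/461 = 0.34490; p̂₁ − p̂₂ = 0.13263.
Unpooled SE = √(p̂₁(1−p̂₁)/n₁ + p̂₂(1−p̂₂)/n₂) = √(0.001401657 + 0.000490119) = 0.043495.
The 80% critical value is z* = 1.282. Margin = 1.282·0.043495 = 0.05576.
Interval: 0.13263 ± 0.05576 → (0.0769, 0.1884).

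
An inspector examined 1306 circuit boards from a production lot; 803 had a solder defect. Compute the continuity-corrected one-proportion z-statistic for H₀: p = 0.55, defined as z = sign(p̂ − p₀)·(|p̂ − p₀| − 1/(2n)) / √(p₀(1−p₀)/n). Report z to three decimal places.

Sample proportion p̂ = 803/1306 = 0.61485. p̂ − p₀ = 0.064855.
1/(2n) = 0.000383.
Corrected numerator: |0.064855| − 0.000383 = 0.064472.
Null standard error: √(0.55·0.45/1306) = √0.000189510 = 0.013766.
z = +0.064472/0.013766 = 4.683.

z = 4.683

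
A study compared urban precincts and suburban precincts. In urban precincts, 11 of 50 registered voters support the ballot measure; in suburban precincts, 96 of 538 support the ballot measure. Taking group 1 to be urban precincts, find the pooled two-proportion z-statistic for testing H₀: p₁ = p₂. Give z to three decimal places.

Sample proportions: p̂₁ = 11/50 = 0.22000 and p̂₂ = 96/538 = 0.17844.
Pooling: p̂ = 107/588 = 0.18197.
SE = √[p̂(1−p̂)(1/n₁+1/n₂)] = √[0.18197·0.81803·(1/50+1/538)] ≈ 0.057043.
z = (p̂₁ − p̂₂)/SE = (0.22000 − 0.17844)/0.057043 = 0.04156/0.057043 = 0.729.

z = 0.729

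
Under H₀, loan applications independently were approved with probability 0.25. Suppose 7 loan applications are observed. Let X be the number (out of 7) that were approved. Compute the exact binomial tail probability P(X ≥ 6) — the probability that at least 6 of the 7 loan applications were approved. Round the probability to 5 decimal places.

P = 0.00134

X ~ Binomial(n=7, p=0.25).
P(X ≥ 6) = C(7,6)·0.25^6·0.75^1 + C(7,7)·0.25^7·0.75^0.
= 0.001282 + 0.000061 = 0.00134.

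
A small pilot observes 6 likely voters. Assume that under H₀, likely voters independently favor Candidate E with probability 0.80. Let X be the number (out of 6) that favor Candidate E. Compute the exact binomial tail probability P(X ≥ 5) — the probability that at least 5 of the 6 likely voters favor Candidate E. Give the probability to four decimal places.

X ~ Binomial(n=6, p=0.80).
P(X ≥ 5) = C(6,5)·0.80^5·0.20^1 + C(6,6)·0.80^6·0.20^0.
= 0.393216 + 0.262144 = 0.6554.

P = 0.6554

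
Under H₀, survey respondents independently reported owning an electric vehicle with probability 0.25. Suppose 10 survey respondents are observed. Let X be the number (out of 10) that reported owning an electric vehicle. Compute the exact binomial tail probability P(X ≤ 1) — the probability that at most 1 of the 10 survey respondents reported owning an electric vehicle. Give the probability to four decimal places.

P = 0.2440

X ~ Binomial(n=10, p=0.25).
P(X ≤ 1) = C(10,0)·0.25^0·0.75^10 + C(10,1)·0.25^1·0.75^9.
= 0.056314 + 0.187712 = 0.2440.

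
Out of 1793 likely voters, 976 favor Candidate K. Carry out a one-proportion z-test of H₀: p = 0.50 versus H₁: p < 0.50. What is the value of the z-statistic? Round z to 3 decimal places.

Sample proportion p̂ = 976/1793 = 0.54434.
SE₀ = √(0.50·0.50/1793) = 0.011808.
z = (0.54434 − 0.50)/0.011808 = 0.04434/0.011808 = 3.755.

z = 3.755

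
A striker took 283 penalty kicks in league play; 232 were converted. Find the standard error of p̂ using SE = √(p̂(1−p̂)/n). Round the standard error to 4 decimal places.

SE = 0.0228

With x = 232 successes in n = 283, p̂ = 0.81979.
p̂(1−p̂) = 0.147734.
SE = √(0.147734/283) = √0.000522028 = 0.0228.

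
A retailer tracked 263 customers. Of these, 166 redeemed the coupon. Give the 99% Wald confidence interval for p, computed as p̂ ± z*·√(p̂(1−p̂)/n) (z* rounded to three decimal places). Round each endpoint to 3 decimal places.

(0.555, 0.708)

Sample proportion p̂ = 166/263 = 0.63118.
Standard error of p̂: √(0.232792/263) = √0.000885141 = 0.029751.
For 99% confidence, z* = 2.576.
Margin = 2.576·0.029751 = 0.07664.
Interval: 0.63118 ± 0.07664 → (0.555, 0.708).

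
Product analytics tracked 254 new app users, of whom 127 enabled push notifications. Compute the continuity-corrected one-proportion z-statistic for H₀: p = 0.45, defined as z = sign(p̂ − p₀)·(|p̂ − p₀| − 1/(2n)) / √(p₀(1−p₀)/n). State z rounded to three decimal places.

z = 1.539

With x = 127 successes in n = 254, p̂ = 0.50000. p̂ − p₀ = 0.050000.
1/(2n) = 0.001969.
Corrected numerator: |0.050000| − 0.001969 = 0.048031.
Null standard error: √(0.45·0.55/254) = √0.000974409 = 0.031216.
z = (+)0.048031/0.031216 = 1.539.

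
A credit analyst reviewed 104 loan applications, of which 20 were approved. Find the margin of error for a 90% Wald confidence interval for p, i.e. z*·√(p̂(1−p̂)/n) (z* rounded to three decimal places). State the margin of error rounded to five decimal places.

p̂ = 20/104 = 0.19231.
SE = √(p̂(1−p̂)/n) = √(0.155325/104) = 0.038646.
The 90% critical value is z* = 1.645.
So ME = 0.06357.

ME = 0.06357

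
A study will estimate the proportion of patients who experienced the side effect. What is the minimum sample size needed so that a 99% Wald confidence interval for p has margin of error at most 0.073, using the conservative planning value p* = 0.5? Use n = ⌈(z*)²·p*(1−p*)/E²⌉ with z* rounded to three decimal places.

z* = 2.576 at the 99% level.
p*(1−p*) = 0.2500.
Required n before rounding: 6.635776 × 0.2500 / 0.073² = 311.305.
⌈311.305⌉ = 312.

n = 312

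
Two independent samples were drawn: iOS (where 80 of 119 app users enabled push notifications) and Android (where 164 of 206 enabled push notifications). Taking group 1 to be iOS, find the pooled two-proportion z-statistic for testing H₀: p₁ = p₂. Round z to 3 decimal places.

z = -2.487

p̂₁ = 80/119 = 0.67227, p̂₂ = 164/206 = 0.79612.
Pooled p̂ = (80+164)/(119+206) = 244/325 = 0.75077.
SE = √[p̂(1−p̂)(1/n₁+1/n₂)] = √[0.75077·0.24923·(1/119+1/206)] ≈ 0.049807.
z = (p̂₁ − p̂₂)/SE = (0.67227 − 0.79612)/0.049807 = -0.12385/0.049807 = -2.487.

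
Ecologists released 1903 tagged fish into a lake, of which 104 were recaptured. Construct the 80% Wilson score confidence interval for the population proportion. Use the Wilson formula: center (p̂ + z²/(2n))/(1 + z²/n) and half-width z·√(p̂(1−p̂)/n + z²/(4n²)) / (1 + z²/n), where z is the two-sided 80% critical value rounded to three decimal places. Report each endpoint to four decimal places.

p̂ = 104/1903 = 0.05465; z = 1.282, so z² = 1.643524.
1 + z²/n = 1.000864.
Adjusted center: (0.05465 + z²/(2n))/1.000864 = 0.05503.
Radicand: p̂(1−p̂)/n + z²/(4n²) = 0.000027149 + 0.000000113 = 0.000027262.
Half-width = z·√(radicand)/denom = 1.282·0.005221/1.000864 = 0.00669.
CI: 0.05503 ± 0.00669 = (0.0483, 0.0617).

(0.0483, 0.0617)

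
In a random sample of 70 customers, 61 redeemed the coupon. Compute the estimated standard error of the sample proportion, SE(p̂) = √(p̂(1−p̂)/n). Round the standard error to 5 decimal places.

With x = 61 successes in n = 70, p̂ = 0.87143.
p̂(1−p̂) = 0.87143·0.12857 = 0.112040.
Dividing by n and taking the root: √0.001600571 = 0.04001.

SE = 0.04001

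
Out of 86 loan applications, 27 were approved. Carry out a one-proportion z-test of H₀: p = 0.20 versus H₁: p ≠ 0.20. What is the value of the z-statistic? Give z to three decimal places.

With x = 27 successes in n = 86, p̂ = 0.31395.
SE₀ = √(0.20·0.80/86) = 0.043133.
Test statistic: z = 0.11395/0.043133 = 2.642.

z = 2.642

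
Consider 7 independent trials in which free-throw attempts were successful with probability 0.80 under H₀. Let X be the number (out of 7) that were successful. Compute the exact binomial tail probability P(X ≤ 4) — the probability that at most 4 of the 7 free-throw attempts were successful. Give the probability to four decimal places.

X is binomial with n = 7 and p = 0.80.
P(X ≤ 4) = Σ_{j=0}^{4} C(7,j)·0.80^j·0.20^{7−j}.
= 0.000013 + 0.000358 + 0.004301 + 0.028672 + 0.114688 = 0.1480.

P = 0.1480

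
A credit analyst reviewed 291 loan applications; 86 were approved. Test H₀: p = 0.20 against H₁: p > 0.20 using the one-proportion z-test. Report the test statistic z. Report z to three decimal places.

z = 4.074

With x = 86 successes in n = 291, p̂ = 0.29553.
Under H₀, SE = √(p₀(1−p₀)/n) = √(0.20·0.80/291) = √0.000549828 = 0.023448.
z = (0.29553 − 0.20)/0.023448 = 0.09553/0.023448 = 4.074.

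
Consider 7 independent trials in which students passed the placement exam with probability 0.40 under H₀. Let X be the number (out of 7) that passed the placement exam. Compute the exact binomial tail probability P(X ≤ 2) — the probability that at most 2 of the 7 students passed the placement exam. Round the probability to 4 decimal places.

P = 0.4199

X ~ Binomial(n=7, p=0.40).
P(X ≤ 2) = C(7,0)·0.40^0·0.60^7 + C(7,1)·0.40^1·0.60^6 + C(7,2)·0.40^2·0.60^5.
= 0.027994 + 0.130637 + 0.261274 = 0.4199.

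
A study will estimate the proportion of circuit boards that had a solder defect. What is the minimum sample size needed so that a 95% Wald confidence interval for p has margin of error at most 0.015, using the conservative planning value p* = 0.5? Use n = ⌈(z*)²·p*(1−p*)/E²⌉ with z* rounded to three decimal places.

n = 4269

For 95% confidence, z* = 1.960.
p*(1−p*) = 0.50·0.50 = 0.2500.
(z*)²·p*(1−p*)/E² = 3.841600·0.2500/0.000225 = 4268.444.
⌈4268.444⌉ = 4269.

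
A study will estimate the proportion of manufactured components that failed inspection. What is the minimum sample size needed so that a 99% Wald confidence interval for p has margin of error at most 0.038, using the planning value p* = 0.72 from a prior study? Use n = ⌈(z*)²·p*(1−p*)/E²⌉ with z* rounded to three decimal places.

n = 927

The 99% critical value is z* = 2.576.
p*(1−p*) = 0.72·0.28 = 0.2016.
Required n before rounding: 6.635776 × 0.2016 / 0.038² = 926.435.
Rounding up, n = 927.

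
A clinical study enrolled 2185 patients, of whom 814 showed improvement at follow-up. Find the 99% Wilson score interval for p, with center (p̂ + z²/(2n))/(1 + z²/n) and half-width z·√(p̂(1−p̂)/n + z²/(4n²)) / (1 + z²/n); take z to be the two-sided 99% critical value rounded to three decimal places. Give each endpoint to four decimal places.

(0.3463, 0.3995)

Here p̂ = 814/2185 = 0.37254 and z = 2.576 (z² = 6.635776).
1 + z²/n = 1.003037.
Center = (0.37254 + 0.001518)/1.003037 = 0.37293.
Radicand: p̂(1−p̂)/n + z²/(4n²) = 0.000106981 + 0.000000347 = 0.000107328.
Half-width = 2.576·√0.000107328/1.003037 = 0.02661.
CI: 0.37293 ± 0.02661 = (0.3463, 0.3995).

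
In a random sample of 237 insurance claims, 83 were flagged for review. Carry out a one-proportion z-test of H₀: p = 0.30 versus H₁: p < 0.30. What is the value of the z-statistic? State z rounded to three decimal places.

The sample proportion is 83/237 = 0.35021.
SE₀ = √(0.30·0.70/237) = 0.029767.
z = (0.35021 − 0.30)/0.029767 = 0.05021/0.029767 = 1.687.

z = 1.687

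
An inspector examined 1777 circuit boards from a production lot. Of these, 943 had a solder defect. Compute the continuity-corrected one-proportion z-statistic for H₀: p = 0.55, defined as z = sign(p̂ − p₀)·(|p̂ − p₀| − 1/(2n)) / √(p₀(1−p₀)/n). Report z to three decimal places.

The sample proportion is 943/1777 = 0.53067. p̂ − p₀ = -0.019330.
1/(2n) = 0.000281.
Corrected numerator: |-0.019330| − 0.000281 = 0.019049.
Null standard error: √(0.55·0.45/1777) = √0.000139280 = 0.011802.
z = (−)0.019049/0.011802 = -1.614.

z = -1.614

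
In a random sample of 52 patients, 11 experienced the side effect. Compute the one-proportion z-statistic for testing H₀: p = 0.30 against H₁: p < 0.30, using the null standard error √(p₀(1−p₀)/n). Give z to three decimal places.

z = -1.392

The sample proportion is 11/52 = 0.21154.
SE₀ = √(0.30·0.70/52) = 0.063549.
Test statistic: z = -0.08846/0.063549 = -1.392.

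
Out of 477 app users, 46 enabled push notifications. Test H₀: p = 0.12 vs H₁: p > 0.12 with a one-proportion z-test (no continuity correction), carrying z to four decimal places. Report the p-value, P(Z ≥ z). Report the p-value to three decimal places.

p-value = 0.943

The sample proportion is 46/477 = 0.09644.
Under H₀, SE = √(p₀(1−p₀)/n) = √(0.12·0.88/477) = √0.000221384 = 0.014879.
z = (p̂ − p₀)/SE = (46/477 − 0.12)/0.014879 ≈ -1.5837.
p-value = P(Z ≥ z) with z = -1.5837 → 0.943.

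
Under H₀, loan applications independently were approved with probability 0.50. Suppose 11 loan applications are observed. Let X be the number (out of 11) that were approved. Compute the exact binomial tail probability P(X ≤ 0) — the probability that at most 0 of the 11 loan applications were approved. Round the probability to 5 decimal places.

X ~ Binomial(n=11, p=0.50).
P(X ≤ 0) = C(11,0)·0.50^0·0.50^11.
= 0.000488 = 0.00049.

P = 0.00049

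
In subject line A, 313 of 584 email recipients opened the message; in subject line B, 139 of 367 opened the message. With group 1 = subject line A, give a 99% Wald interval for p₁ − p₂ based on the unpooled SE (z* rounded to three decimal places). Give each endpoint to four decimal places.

(0.0731, 0.2414)

p̂₁ = 313/584 = 0.53596, p̂₂ = 139/367 = 0.37875; p̂₁ − p̂₂ = 0.15721.
SE = √(0.000425868 + 0.000641138) = √0.001067006 = 0.032665.
For 99% confidence, z* = 2.576. Margin = 2.576·0.032665 = 0.08415.
CI: 0.15721 ± 0.08415 = (0.0731, 0.2414).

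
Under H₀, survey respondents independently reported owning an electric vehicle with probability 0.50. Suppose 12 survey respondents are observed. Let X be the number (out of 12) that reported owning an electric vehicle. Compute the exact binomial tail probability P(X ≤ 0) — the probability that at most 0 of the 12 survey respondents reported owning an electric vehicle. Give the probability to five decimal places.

X ~ Binomial(n=12, p=0.50).
P(X ≤ 0) = C(12,0)·0.50^0·0.50^12.
= 0.000244 = 0.00024.

P = 0.00024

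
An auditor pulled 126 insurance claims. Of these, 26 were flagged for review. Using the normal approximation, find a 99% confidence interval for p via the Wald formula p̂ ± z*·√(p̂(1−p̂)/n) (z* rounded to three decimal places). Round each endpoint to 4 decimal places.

With x = 26 successes in n = 126, p̂ = 0.20635.
Standard error of p̂: √(0.163769/126) = √0.001299756 = 0.036052.
The 99% critical value is z* = 2.576.
Margin of error: 2.576 × 0.036052 = 0.09287.
So the interval runs from 0.1135 to 0.2992.

(0.1135, 0.2992)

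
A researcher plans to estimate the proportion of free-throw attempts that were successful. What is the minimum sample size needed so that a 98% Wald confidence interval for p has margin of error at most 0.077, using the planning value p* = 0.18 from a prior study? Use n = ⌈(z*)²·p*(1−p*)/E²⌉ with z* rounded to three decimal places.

z* = 2.326 at the 98% level.
p*(1−p*) = 0.1476.
(z*)²·p*(1−p*)/E² = 5.410276·0.1476/0.005929 = 134.687.
⌈134.687⌉ = 135.

n = 135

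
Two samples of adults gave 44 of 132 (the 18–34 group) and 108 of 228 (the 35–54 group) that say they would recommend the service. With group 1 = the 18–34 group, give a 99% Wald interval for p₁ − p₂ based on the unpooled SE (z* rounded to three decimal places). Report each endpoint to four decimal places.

p̂₁ = 44/132 = 0.33333, p̂₂ = 108/228 = 0.47368; p̂₁ − p̂₂ = -0.14035.
Unpooled SE = √(p̂₁(1−p̂₁)/n₁ + p̂₂(1−p̂₂)/n₂) = √(0.001683502 + 0.001093454) = 0.052697.
For 99% confidence, z* = 2.576. Margin = 2.576·0.052697 = 0.13575.
So the interval runs from -0.2761 to -0.0046.

(-0.2761, -0.0046)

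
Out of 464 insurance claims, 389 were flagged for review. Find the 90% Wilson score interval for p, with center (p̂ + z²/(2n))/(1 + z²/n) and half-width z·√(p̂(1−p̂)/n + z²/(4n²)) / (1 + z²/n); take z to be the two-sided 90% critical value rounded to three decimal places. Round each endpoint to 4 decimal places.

(0.8083, 0.8645)

Here p̂ = 389/464 = 0.83836 and z = 1.645 (z² = 2.706025).
Denominator 1 + z²/n = 1 + 2.706025/464 = 1.005832.
Center = (0.83836 + 0.002916)/1.005832 = 0.83640.
Radicand: p̂(1−p̂)/n + z²/(4n²) = 0.000292050 + 0.000003142 = 0.000295192.
Half-width = z·√(radicand)/denom = 1.645·0.017181/1.005832 = 0.02810.
So the interval runs from 0.8083 to 0.8645.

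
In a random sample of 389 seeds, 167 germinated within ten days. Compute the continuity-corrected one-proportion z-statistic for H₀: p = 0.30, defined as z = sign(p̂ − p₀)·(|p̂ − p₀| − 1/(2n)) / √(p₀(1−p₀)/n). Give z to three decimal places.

z = 5.510

With x = 167 successes in n = 389, p̂ = 0.42931. p̂ − p₀ = 0.129306.
1/(2n) = 0.001285.
Corrected numerator: |0.129306| − 0.001285 = 0.128021.
Null standard error: √(0.30·0.70/389) = √0.000539846 = 0.023235.
z = (+)0.128021/0.023235 = 5.510.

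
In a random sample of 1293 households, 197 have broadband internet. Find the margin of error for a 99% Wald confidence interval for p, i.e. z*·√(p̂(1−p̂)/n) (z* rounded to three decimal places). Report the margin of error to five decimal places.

ME = 0.02574

p̂ = 197/1293 = 0.15236.
SE = √(p̂(1−p̂)/n) = √(0.129146/1293) = 0.009994.
The 99% critical value is z* = 2.576.
Margin of error = z*·SE = 2.576 × 0.009994 = 0.02574.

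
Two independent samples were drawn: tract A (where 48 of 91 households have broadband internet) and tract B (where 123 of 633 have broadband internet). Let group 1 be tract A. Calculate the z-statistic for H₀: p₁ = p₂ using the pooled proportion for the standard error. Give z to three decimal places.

z = 6.997

Sample proportions: p̂₁ = 48/91 = 0.52747 and p̂₂ = 123/633 = 0.19431.
Pooled p̂ = (48+123)/(91+633) = 171/724 = 0.23619.
Pooled SE = √[0.1804031·0.01256879] ≈ 0.047618.
z = (p̂₁ − p̂₂)/SE = (0.52747 − 0.19431)/0.047618 = 0.33316/0.047618 = 6.997.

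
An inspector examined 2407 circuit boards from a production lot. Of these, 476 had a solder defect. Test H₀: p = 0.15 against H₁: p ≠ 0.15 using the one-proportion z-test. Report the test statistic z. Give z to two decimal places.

z = 6.56

Sample proportion p̂ = 476/2407 = 0.19776.
Null standard error: √(0.15·0.85/2407) = √0.000052971 = 0.007278.
z = (0.19776 − 0.15)/0.007278 = 0.04776/0.007278 = 6.56.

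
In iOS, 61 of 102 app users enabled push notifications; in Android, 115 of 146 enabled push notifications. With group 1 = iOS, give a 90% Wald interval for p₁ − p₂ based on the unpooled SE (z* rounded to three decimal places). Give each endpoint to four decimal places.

p̂₁ = 0.59804, p̂₂ = 0.78767, so the observed difference is -0.18963.
SE = √(0.002356748 + 0.001145515) = √0.003502263 = 0.059180.
The 90% critical value is z* = 1.645. Margin = 1.645·0.059180 = 0.09735.
CI: -0.18963 ± 0.09735 = (-0.2870, -0.0923).

(-0.2870, -0.0923)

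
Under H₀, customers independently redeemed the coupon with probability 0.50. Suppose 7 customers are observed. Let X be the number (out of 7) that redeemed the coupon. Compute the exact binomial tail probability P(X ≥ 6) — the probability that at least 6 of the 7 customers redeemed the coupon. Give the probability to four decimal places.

P = 0.0625

X is binomial with n = 7 and p = 0.50.
P(X ≥ 6) = C(7,6)·0.50^6·0.50^1 + C(7,7)·0.50^7·0.50^0.
= 0.054688 + 0.007812 = 0.0625.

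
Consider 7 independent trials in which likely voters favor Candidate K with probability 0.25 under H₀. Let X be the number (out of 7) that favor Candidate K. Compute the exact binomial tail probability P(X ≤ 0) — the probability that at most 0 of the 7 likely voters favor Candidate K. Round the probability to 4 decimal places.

P = 0.1335

X is binomial with n = 7 and p = 0.25.
P(X ≤ 0) = C(7,0)·0.25^0·0.75^7.
= 0.133484 = 0.1335.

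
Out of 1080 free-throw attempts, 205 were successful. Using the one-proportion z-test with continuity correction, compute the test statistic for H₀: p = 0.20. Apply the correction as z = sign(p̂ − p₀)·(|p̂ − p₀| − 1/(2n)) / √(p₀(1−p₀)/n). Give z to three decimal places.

p̂ = 205/1080 = 0.18981. p̂ − p₀ = -0.010185.
1/(2n) = 0.000463.
Corrected numerator: |-0.010185| − 0.000463 = 0.009722.
Under H₀, SE = √(p₀(1−p₀)/n) = √(0.20·0.80/1080) = √0.000148148 = 0.012172.
z = −0.009722/0.012172 = -0.799.

z = -0.799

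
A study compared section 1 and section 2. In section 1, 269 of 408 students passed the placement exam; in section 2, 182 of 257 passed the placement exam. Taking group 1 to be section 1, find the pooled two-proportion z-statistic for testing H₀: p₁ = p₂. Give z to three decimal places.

Sample proportions: p̂₁ = 269/408 = 0.65931 and p̂₂ = 182/257 = 0.70817.
Pooled p̂ = (269+182)/(408+257) = 451/665 = 0.67820.
Pooled SE = √[0.2182464·0.00634203] ≈ 0.037204.
z = -0.04886/0.037204 = -1.313.

z = -1.313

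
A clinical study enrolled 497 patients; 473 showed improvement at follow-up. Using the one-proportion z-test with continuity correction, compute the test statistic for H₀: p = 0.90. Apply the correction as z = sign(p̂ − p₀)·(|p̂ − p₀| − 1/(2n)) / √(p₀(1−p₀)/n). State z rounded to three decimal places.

The sample proportion is 473/497 = 0.95171. p̂ − p₀ = 0.051710.
Continuity correction 1/(2n) = 1/994 = 0.001006.
Corrected numerator: |0.051710| − 0.001006 = 0.050704.
SE₀ = √(0.90·0.10/497) = 0.013457.
z = (+)0.050704/0.013457 = 3.768.

z = 3.768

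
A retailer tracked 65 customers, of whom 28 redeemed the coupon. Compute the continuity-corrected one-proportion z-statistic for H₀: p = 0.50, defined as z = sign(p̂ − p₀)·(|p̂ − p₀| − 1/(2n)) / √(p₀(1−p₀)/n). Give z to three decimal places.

Sample proportion p̂ = 28/65 = 0.43077. p̂ − p₀ = -0.069231.
Continuity correction 1/(2n) = 1/130 = 0.007692.
Corrected numerator: |-0.069231| − 0.007692 = 0.061539.
Null standard error: √(0.50·0.50/65) = √0.003846154 = 0.062017.
z = −0.061539/0.062017 = -0.992.

z = -0.992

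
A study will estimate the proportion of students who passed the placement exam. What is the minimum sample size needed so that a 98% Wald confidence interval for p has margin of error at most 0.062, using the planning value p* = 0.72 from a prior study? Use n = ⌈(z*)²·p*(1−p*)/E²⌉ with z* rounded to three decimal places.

n = 284

For 98% confidence, z* = 2.326.
p*(1−p*) = 0.72·0.28 = 0.2016.
(z*)²·p*(1−p*)/E² = 5.410276·0.2016/0.003844 = 283.744.
Rounding up, n = 284.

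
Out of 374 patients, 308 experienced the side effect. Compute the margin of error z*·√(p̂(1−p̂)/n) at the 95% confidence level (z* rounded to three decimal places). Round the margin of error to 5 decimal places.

Sample proportion p̂ = 308/374 = 0.82353.
SE(p̂) = √(0.82353·0.17647/374) = 0.019712.
The 95% critical value is z* = 1.960.
Margin of error = z*·SE = 1.960 × 0.019712 = 0.03864.

ME = 0.03864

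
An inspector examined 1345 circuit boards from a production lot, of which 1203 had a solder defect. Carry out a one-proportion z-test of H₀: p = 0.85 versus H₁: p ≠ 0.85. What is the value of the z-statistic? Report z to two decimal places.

z = 4.56

p̂ = 1203/1345 = 0.89442.
Null standard error: √(0.85·0.15/1345) = √0.000094796 = 0.009736.
z = (0.89442 − 0.85)/0.009736 = 0.04442/0.009736 = 4.56.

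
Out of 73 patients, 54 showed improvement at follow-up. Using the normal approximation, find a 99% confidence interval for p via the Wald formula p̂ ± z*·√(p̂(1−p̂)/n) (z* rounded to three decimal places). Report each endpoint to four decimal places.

(0.6074, 0.8720)

p̂ = 54/73 = 0.73973.
Standard error of p̂: √(0.192531/73) = √0.002637417 = 0.051356.
The 99% critical value is z* = 2.576.
Margin of error: 2.576 × 0.051356 = 0.13229.
Interval: 0.73973 ± 0.13229 → (0.6074, 0.8720).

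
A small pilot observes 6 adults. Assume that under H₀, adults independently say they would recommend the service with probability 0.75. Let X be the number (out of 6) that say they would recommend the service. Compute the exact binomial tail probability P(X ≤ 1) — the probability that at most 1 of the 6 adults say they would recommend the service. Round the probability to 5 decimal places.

P = 0.00464

X is binomial with n = 6 and p = 0.75.
P(X ≤ 1) = C(6,0)·0.75^0·0.25^6 + C(6,1)·0.75^1·0.25^5.
= 0.000244 + 0.004395 = 0.00464.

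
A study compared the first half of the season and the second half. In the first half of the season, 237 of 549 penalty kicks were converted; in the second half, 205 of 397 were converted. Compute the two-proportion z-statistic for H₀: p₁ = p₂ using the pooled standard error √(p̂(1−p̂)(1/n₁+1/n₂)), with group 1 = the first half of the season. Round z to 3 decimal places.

z = -2.576

Sample proportions: p̂₁ = 237/549 = 0.43169 and p̂₂ = 205/397 = 0.51637.
Pooling: p̂ = 442/946 = 0.46723.
SE = √[p̂(1−p̂)(1/n₁+1/n₂)] = √[0.46723·0.53277·(1/549+1/397)] ≈ 0.032870.
z = (p̂₁ − p̂₂)/SE = (0.43169 − 0.51637)/0.032870 = -0.08468/0.032870 = -2.576.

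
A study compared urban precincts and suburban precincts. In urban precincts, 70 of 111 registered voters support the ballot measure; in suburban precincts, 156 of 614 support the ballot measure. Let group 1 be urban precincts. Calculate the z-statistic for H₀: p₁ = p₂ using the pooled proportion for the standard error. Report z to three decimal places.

p̂₁ = 70/111 = 0.63063, p̂₂ = 156/614 = 0.25407.
Pooling: p̂ = 226/725 = 0.31172.
SE = √[p̂(1−p̂)(1/n₁+1/n₂)] = √[0.31172·0.68828·(1/111+1/614)] ≈ 0.047774.
z = 0.37656/0.047774 = 7.882.

z = 7.882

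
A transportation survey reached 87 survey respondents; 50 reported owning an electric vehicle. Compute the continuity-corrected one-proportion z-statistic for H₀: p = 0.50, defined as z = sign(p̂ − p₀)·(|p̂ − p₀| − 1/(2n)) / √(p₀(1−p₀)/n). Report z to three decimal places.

Sample proportion p̂ = 50/87 = 0.57471. p̂ − p₀ = 0.074713.
1/(2n) = 0.005747.
Corrected numerator: |0.074713| − 0.005747 = 0.068966.
Under H₀, SE = √(p₀(1−p₀)/n) = √(0.50·0.50/87) = √0.002873563 = 0.053606.
z = (+)0.068966/0.053606 = 1.287.

z = 1.287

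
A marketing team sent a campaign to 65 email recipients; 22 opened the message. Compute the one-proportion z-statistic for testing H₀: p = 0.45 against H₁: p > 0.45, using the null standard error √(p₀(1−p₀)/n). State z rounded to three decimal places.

With x = 22 successes in n = 65, p̂ = 0.33846.
Under H₀, SE = √(p₀(1−p₀)/n) = √(0.45·0.55/65) = √0.003807692 = 0.061707.
z = (p̂ − p₀)/SE = (0.33846 − 0.45)/0.061707 = -1.808.

z = -1.808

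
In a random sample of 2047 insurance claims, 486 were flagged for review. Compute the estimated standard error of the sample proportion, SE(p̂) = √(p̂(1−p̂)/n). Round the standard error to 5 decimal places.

The sample proportion is 486/2047 = 0.23742.
p̂(1−p̂) = 0.181052.
SE = √(0.181052/2047) = √0.000088447 = 0.00940.

SE = 0.00940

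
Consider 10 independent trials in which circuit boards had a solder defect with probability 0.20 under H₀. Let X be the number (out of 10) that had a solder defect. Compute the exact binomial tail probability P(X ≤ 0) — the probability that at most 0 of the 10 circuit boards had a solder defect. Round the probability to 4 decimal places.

P = 0.1074

X is binomial with n = 10 and p = 0.20.
P(X ≤ 0) = C(10,0)·0.20^0·0.80^10.
= 0.107374 = 0.1074.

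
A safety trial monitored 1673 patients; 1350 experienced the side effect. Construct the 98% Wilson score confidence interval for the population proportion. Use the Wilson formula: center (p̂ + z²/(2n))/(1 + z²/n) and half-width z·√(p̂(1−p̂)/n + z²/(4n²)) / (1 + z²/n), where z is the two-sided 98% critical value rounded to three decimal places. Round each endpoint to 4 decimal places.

Here p̂ = 1350/1673 = 0.80693 and z = 2.326 (z² = 5.410276).
1 + z²/n = 1.003234.
Center = (0.80693 + 0.001617)/1.003234 = 0.80594.
Radicand: p̂(1−p̂)/n + z²/(4n²) = 0.000093121 + 0.000000483 = 0.000093604.
Half-width = 2.326·√0.000093604/1.003234 = 0.02243.
So the interval runs from 0.7835 to 0.8284.

(0.7835, 0.8284)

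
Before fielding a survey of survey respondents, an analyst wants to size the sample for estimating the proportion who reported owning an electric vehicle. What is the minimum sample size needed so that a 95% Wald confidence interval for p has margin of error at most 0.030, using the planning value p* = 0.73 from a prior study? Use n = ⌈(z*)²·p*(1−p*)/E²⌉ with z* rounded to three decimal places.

n = 842

The 95% critical value is z* = 1.960.
p*(1−p*) = 0.73·0.27 = 0.1971.
Required n before rounding: 3.841600 × 0.1971 / 0.030² = 841.310.
Rounding up, n = 842.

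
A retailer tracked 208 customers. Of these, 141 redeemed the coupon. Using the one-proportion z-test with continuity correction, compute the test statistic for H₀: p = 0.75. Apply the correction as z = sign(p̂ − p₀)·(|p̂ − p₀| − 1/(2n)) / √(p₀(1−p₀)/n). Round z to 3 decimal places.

z = -2.322

With x = 141 successes in n = 208, p̂ = 0.67788. p̂ − p₀ = -0.072115.
Continuity correction 1/(2n) = 1/416 = 0.002404.
Corrected numerator: |-0.072115| − 0.002404 = 0.069711.
Null standard error: √(0.75·0.25/208) = √0.000901442 = 0.030024.
z = −0.069711/0.030024 = -2.322.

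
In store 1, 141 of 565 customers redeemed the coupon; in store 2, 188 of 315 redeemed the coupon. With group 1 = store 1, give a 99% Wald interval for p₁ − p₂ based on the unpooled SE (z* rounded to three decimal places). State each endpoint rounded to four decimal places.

(-0.4325, -0.2620)

p̂₁ = 0.24956, p̂₂ = 0.59683, so the observed difference is -0.34727.
SE = √(0.000331466 + 0.000763888) = √0.001095354 = 0.033096.
For 99% confidence, z* = 2.576. Margin of error = 0.08526.
CI: -0.34727 ± 0.08526 = (-0.4325, -0.2620).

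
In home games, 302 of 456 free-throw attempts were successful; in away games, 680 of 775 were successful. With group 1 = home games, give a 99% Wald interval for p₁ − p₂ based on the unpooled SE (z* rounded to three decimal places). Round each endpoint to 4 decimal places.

p̂₁ = 302/456 = 0.66228, p̂₂ = 680/775 = 0.87742; p̂₁ − p̂₂ = -0.21514.
SE = √(0.000490493 + 0.000138780) = √0.000629273 = 0.025085.
z* = 2.576 at the 99% level. Margin = 2.576·0.025085 = 0.06462.
So the interval runs from -0.2798 to -0.1505.

(-0.2798, -0.1505)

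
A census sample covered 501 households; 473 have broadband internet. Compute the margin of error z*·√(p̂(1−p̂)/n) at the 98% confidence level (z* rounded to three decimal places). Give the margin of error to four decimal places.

p̂ = 473/501 = 0.94411.
SE(p̂) = √(0.94411·0.05589/501) = 0.010262.
For 98% confidence, z* = 2.326.
Margin of error = z*·SE = 2.326 × 0.010262 = 0.0239.

ME = 0.0239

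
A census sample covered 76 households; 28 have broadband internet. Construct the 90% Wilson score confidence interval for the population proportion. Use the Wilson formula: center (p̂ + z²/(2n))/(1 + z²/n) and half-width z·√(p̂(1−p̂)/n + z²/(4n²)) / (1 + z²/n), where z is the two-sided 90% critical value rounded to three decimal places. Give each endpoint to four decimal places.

Here p̂ = 28/76 = 0.36842 and z = 1.645 (z² = 2.706025).
Denominator 1 + z²/n = 1 + 2.706025/76 = 1.035606.
Center = (0.36842 + 0.017803)/1.035606 = 0.37294.
Radicand: p̂(1−p̂)/n + z²/(4n²) = 0.003061671 + 0.000117124 = 0.003178795.
Half-width = 1.645·√0.003178795/1.035606 = 0.08956.
So the interval runs from 0.2834 to 0.4625.

(0.2834, 0.4625)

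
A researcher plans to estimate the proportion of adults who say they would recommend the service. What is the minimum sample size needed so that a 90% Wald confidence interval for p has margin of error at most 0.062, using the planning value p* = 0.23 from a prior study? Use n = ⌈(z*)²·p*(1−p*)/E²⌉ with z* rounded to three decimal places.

The 90% critical value is z* = 1.645.
p*(1−p*) = 0.1771.
(z*)²·p*(1−p*)/E² = 2.706025·0.1771/0.003844 = 124.671.
Rounding up, n = 125.

n = 125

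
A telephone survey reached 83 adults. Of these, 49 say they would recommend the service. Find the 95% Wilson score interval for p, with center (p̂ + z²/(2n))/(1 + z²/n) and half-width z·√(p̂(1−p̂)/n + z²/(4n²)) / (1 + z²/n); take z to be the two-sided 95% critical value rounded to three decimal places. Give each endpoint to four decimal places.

(0.4829, 0.6899)

Here p̂ = 49/83 = 0.59036 and z = 1.960 (z² = 3.841600).
Denominator 1 + z²/n = 1 + 3.841600/83 = 1.046284.
Center = (0.59036 + 0.023142)/1.046284 = 0.58636.
Radicand: p̂(1−p̂)/n + z²/(4n²) = 0.002913672 + 0.000139411 = 0.003053083.
Half-width = 1.960·√0.003053083/1.046284 = 0.10351.
Interval: 0.58636 ± 0.10351 → (0.4829, 0.6899).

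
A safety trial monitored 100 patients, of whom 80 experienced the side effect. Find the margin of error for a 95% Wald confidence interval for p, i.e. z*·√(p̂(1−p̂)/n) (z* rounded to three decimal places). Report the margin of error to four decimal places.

ME = 0.0784

p̂ = 80/100 = 0.80000.
SE = √(p̂(1−p̂)/n) = √(0.160000/100) = 0.040000.
For 95% confidence, z* = 1.960.
ME = 1.960·0.040000 = 0.0784.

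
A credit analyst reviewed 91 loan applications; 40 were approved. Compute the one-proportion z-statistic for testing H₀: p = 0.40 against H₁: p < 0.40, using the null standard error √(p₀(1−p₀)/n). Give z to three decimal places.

The sample proportion is 40/91 = 0.43956.
Under H₀, SE = √(p₀(1−p₀)/n) = √(0.40·0.60/91) = √0.002637363 = 0.051355.
z = (p̂ − p₀)/SE = (0.43956 − 0.40)/0.051355 = 0.770.

z = 0.770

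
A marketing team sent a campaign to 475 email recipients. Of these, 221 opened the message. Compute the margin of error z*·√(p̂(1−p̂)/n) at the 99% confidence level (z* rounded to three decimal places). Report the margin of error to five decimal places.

Sample proportion p̂ = 221/475 = 0.46526.
SE(p̂) = √(0.46526·0.53474/475) = 0.022886.
For 99% confidence, z* = 2.576.
So ME = 0.05895.

ME = 0.05895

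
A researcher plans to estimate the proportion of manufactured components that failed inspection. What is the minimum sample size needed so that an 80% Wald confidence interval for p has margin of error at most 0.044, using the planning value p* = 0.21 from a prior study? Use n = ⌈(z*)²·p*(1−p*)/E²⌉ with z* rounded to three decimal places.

n = 141

The 80% critical value is z* = 1.282.
p*(1−p*) = 0.21·0.79 = 0.1659.
(z*)²·p*(1−p*)/E² = 1.643524·0.1659/0.001936 = 140.837.
Rounding up, n = 141.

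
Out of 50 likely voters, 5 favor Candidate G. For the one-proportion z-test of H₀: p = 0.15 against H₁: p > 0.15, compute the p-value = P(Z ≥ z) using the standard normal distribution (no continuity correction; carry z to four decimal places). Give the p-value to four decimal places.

With x = 5 successes in n = 50, p̂ = 0.10000.
Null standard error: √(0.15·0.85/50) = √0.002550000 = 0.050498.
Test statistic (full precision, shown to 4 dp): z = (5/50 − 0.15)/SE₀ ≈ -0.9901.
From the standard normal, P(Z ≥ z) = 0.8389.

p-value = 0.8389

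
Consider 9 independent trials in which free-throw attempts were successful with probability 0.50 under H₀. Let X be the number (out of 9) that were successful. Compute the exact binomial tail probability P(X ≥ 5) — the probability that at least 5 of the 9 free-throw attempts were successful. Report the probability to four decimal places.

P = 0.5000

X ~ Binomial(n=9, p=0.50).
P(X ≥ 5) = Σ_{j=5}^{9} C(9,j)·0.50^j·0.50^{9−j}.
= 0.246094 + 0.164062 + 0.070312 + 0.017578 + 0.001953 = 0.5000.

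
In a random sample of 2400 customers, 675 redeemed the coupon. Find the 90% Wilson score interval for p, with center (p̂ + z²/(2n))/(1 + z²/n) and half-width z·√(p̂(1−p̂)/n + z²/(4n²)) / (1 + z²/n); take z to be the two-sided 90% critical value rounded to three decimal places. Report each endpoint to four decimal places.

Here p̂ = 675/2400 = 0.28125 and z = 1.645 (z² = 2.706025).
1 + z²/n = 1.001128.
Center = (0.28125 + 0.000564)/1.001128 = 0.28150.
Radicand: p̂(1−p̂)/n + z²/(4n²) = 0.000084229 + 0.000000117 = 0.000084346.
Half-width = 1.645·√0.000084346/1.001128 = 0.01509.
Interval: 0.28150 ± 0.01509 → (0.2664, 0.2966).

(0.2664, 0.2966)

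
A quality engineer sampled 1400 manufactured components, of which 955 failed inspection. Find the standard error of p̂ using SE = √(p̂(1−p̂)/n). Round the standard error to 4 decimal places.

SE = 0.0124

Sample proportion p̂ = 955/1400 = 0.68214.
p̂(1−p̂) = 0.68214·0.31786 = 0.216825.
SE = √(0.216825/1400) = √0.000154875 = 0.0124.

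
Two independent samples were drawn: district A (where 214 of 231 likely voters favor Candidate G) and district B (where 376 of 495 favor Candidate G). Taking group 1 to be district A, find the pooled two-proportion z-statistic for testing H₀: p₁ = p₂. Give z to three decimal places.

Sample proportions: p̂₁ = 214/231 = 0.92641 and p̂₂ = 376/495 = 0.75960.
Pooled p̂ = (214+376)/(231+495) = 590/726 = 0.81267.
Pooled SE = √[0.1522361·0.00634921] ≈ 0.031090.
z = (p̂₁ − p̂₂)/SE = (0.92641 − 0.75960)/0.031090 = 0.16681/0.031090 = 5.365.

z = 5.365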